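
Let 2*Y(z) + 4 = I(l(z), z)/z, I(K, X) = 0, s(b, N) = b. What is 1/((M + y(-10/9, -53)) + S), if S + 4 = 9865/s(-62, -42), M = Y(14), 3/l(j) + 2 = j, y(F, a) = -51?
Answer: -62/13399 ≈ -0.0046272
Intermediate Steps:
l(j) = 3/(-2 + j)
Y(z) = -2 (Y(z) = -2 + (0/z)/2 = -2 + (½)*0 = -2 + 0 = -2)
M = -2
S = -10113/62 (S = -4 + 9865/(-62) = -4 + 9865*(-1/62) = -4 - 9865/62 = -10113/62 ≈ -163.11)
1/((M + y(-10/9, -53)) + S) = 1/((-2 - 51) - 10113/62) = 1/(-53 - 10113/62) = 1/(-13399/62) = -62/13399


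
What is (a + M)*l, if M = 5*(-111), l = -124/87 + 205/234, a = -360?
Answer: 1136735/2262 ≈ 502.54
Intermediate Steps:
l = -3727/6786 (l = -124*1/87 + 205*(1/234) = -124/87 + 205/234 = -3727/6786 ≈ -0.54922)
M = -555
(a + M)*l = (-360 - 555)*(-3727/6786) = -915*(-3727/6786) = 1136735/2262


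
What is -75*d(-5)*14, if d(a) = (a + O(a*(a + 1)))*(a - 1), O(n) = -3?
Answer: -50400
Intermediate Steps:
d(a) = (-1 + a)*(-3 + a) (d(a) = (a - 3)*(a - 1) = (-3 + a)*(-1 + a) = (-1 + a)*(-3 + a))
-75*d(-5)*14 = -75*(3 + (-5)² - 4*(-5))*14 = -75*(3 + 25 + 20)*14 = -3600*14 = -75*672 = -50400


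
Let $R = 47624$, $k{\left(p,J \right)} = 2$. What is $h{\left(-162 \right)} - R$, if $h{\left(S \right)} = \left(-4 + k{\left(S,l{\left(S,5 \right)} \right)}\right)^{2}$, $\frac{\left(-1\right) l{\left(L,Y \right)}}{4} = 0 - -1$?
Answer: $-47620$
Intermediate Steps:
$l{\left(L,Y \right)} = -4$ ($l{\left(L,Y \right)} = - 4 \left(0 - -1\right) = - 4 \left(0 + 1\right) = \left(-4\right) 1 = -4$)
$h{\left(S \right)} = 4$ ($h{\left(S \right)} = \left(-4 + 2\right)^{2} = \left(-2\right)^{2} = 4$)
$h{\left(-162 \right)} - R = 4 - 47624 = -47620$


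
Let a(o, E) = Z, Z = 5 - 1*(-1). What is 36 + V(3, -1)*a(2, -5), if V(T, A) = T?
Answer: 54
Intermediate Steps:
Z = 6 (Z = 5 + 1 = 6)
a(o, E) = 6
36 + V(3, -1)*a(2, -5) = 36 + 3*6 = 36 + 18 = 54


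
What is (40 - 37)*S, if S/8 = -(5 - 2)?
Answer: -72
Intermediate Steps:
S = -24 (S = 8*(-(5 - 2)) = 8*(-1*3) = 8*(-3) = -24)
(40 - 37)*S = (40 - 37)*(-24) = 3*(-24) = -72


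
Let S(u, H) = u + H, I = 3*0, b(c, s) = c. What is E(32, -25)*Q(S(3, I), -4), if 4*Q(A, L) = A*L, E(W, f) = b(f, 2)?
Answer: 75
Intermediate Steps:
E(W, f) = f
I = 0
S(u, H) = H + u
Q(A, L) = A*L/4 (Q(A, L) = (A*L)/4 = A*L/4)
E(32, -25)*Q(S(3, I), -4) = -25*(0 + 3)*(-4)/4 = -25*3*(-4)/4 = -25*(-3) = 75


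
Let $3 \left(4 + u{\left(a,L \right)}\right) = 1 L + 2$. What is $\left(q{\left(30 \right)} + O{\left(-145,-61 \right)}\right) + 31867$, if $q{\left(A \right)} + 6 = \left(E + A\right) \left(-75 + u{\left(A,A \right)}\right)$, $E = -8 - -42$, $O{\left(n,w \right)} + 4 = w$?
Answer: $\frac{82268}{3} \approx 27423.0$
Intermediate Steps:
$O{\left(n,w \right)} = -4 + w$
$u{\left(a,L \right)} = - \frac{10}{3} + \frac{L}{3}$ ($u{\left(a,L \right)} = -4 + \frac{1 L + 2}{3} = -4 + \frac{L + 2}{3} = -4 + \frac{2 + L}{3} = -4 + \left(\frac{2}{3} + \frac{L}{3}\right) = - \frac{10}{3} + \frac{L}{3}$)
$E = 34$ ($E = -8 + 42 = 34$)
$q{\left(A \right)} = -6 + \left(34 + A\right) \left(- \frac{235}{3} + \frac{A}{3}\right)$ ($q{\left(A \right)} = -6 + \left(34 + A\right) \left(-75 + \left(- \frac{10}{3} + \frac{A}{3}\right)\right) = -6 + \left(34 + A\right) \left(- \frac{235}{3} + \frac{A}{3}\right)$)
$\left(q{\left(30 \right)} + O{\left(-145,-61 \right)}\right) + 31867 = \left(\left(- \frac{8008}{3} - 2010 + \frac{30^{2}}{3}\right) - 65\right) + 31867 = \left(\left(- \frac{8008}{3} - 2010 + \frac{1}{3} \cdot 900\right) - 65\right) + 31867 = \left(\left(- \frac{8008}{3} - 2010 + 300\right) - 65\right) + 31867 = \left(- \frac{13138}{3} - 65\right) + 31867 = - \frac{13333}{3} + 31867 = \frac{82268}{3}$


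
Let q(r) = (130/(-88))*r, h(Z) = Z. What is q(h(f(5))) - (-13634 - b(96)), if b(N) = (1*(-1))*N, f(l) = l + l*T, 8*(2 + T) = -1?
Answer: 4768301/352 ≈ 13546.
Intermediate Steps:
T = -17/8 (T = -2 + (⅛)*(-1) = -2 - ⅛ = -17/8 ≈ -2.1250)
f(l) = -9*l/8 (f(l) = l + l*(-17/8) = l - 17*l/8 = -9*l/8)
b(N) = -N
q(r) = -65*r/44 (q(r) = (130*(-1/88))*r = -65*r/44)
q(h(f(5))) - (-13634 - b(96)) = -(-585)*5/352 - (-13634 - (-1)*96) = -65/44*(-45/8) - (-13634 - 1*(-96)) = 2925/352 - (-13634 + 96) = 2925/352 - 1*(-13538) = 2925/352 + 13538 = 4768301/352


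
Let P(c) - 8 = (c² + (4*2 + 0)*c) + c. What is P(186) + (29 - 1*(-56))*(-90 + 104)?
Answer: 37468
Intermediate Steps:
P(c) = 8 + c² + 9*c (P(c) = 8 + ((c² + (4*2 + 0)*c) + c) = 8 + ((c² + (8 + 0)*c) + c) = 8 + ((c² + 8*c) + c) = 8 + (c² + 9*c) = 8 + c² + 9*c)
P(186) + (29 - 1*(-56))*(-90 + 104) = (8 + 186² + 9*186) + (29 - 1*(-56))*(-90 + 104) = (8 + 34596 + 1674) + (29 + 56)*14 = 36278 + 85*14 = 36278 + 1190 = 37468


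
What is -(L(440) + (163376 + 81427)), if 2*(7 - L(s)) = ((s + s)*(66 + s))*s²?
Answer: 43102859190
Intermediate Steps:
L(s) = 7 - s³*(66 + s) (L(s) = 7 - (s + s)*(66 + s)*s²/2 = 7 - (2*s)*(66 + s)*s²/2 = 7 - 2*s*(66 + s)*s²/2 = 7 - s³*(66 + s))
-(L(440) + (163376 + 81427)) = -((7 - 1*440⁴ - 66*440³) + (163376 + 81427)) = -((7 - 1*37480960000 - 66*85184000) + 244803) = -((7 - 37480960000 - 5622144000) + 244803) = -(-43103103993 + 244803) = -1*(-43102859190) = 43102859190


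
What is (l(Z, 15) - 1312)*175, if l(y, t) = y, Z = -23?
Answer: -233625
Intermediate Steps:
(l(Z, 15) - 1312)*175 = (-23 - 1312)*175 = -1335*175 = -233625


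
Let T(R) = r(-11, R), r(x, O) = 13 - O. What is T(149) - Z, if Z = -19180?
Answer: 19044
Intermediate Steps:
T(R) = 13 - R
T(149) - Z = (13 - 1*149) - 1*(-19180) = (13 - 149) + 19180 = -136 + 19180 = 19044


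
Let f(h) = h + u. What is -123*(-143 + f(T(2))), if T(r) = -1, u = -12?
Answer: 19188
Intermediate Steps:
f(h) = -12 + h (f(h) = h - 12 = -12 + h)
-123*(-143 + f(T(2))) = -123*(-143 + (-12 - 1)) = -123*(-143 - 13) = -123*(-156) = 19188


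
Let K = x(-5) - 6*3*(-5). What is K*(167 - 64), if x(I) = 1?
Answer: 9373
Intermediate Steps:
K = 91 (K = 1 - 6*3*(-5) = 1 - 18*(-5) = 1 - 1*(-90) = 1 + 90 = 91)
K*(167 - 64) = 91*(167 - 64) = 91*103 = 9373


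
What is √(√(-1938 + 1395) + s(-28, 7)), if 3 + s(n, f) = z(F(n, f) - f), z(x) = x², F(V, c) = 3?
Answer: √(13 + I*√543) ≈ 4.4544 + 2.6157*I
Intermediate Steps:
s(n, f) = -3 + (3 - f)²
√(√(-1938 + 1395) + s(-28, 7)) = √(√(-1938 + 1395) + (-3 + (-3 + 7)²)) = √(√(-543) + (-3 + 4²)) = √(I*√543 + (-3 + 16)) = √(I*√543 + 13) = √(13 + I*√543)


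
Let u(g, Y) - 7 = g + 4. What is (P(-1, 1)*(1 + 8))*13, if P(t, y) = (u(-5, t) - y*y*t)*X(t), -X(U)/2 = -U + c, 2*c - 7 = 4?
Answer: -10647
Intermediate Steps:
c = 11/2 (c = 7/2 + (1/2)*4 = 7/2 + 2 = 11/2 ≈ 5.5000)
u(g, Y) = 11 + g (u(g, Y) = 7 + (g + 4) = 7 + (4 + g) = 11 + g)
X(U) = -11 + 2*U (X(U) = -2*(-U + 11/2) = -2*(11/2 - U) = -11 + 2*U)
P(t, y) = (-11 + 2*t)*(6 - t*y**2) (P(t, y) = ((11 - 5) - y*y*t)*(-11 + 2*t) = (6 - y**2*t)*(-11 + 2*t) = (6 - t*y**2)*(-11 + 2*t) = (-11 + 2*t)*(6 - t*y**2))
(P(-1, 1)*(1 + 8))*13 = ((-(-11 + 2*(-1))*(-6 - 1*1**2))*(1 + 8))*13 = (-(-11 - 2)*(-6 - 1*1)*9)*13 = (-1*(-13)*(-6 - 1)*9)*13 = (-1*(-13)*(-7)*9)*13 = -91*9*13 = -819*13 = -10647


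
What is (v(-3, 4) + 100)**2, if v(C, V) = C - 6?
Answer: 8281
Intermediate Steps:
v(C, V) = -6 + C
(v(-3, 4) + 100)**2 = ((-6 - 3) + 100)**2 = (-9 + 100)**2 = 91**2 = 8281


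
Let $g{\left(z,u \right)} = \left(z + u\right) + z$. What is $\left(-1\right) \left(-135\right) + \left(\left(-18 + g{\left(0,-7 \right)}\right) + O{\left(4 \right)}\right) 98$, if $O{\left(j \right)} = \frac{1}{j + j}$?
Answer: $- \frac{9211}{4} \approx -2302.8$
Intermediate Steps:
$O{\left(j \right)} = \frac{1}{2 j}$
$g{\left(z,u \right)} = u + 2 z$ ($g{\left(z,u \right)} = \left(u + z\right) + z = u + 2 z$)
$\left(-1\right) \left(-135\right) + \left(\left(-18 + g{\left(0,-7 \right)}\right) + O{\left(4 \right)}\right) 98 = \left(-1\right) \left(-135\right) + \left(\left(-18 + \left(-7 + 2 \cdot 0\right)\right) + \frac{1}{2 \cdot 4}\right) 98 = 135 + \left(\left(-18 + \left(-7 + 0\right)\right) + \frac{1}{2} \cdot \frac{1}{4}\right) 98 = 135 + \left(\left(-18 - 7\right) + \frac{1}{8}\right) 98 = 135 + \left(-25 + \frac{1}{8}\right) 98 = 135 - \frac{9751}{4} = - \frac{9211}{4}$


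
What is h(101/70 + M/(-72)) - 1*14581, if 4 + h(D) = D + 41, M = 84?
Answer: -1527091/105 ≈ -14544.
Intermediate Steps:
h(D) = 37 + D (h(D) = -4 + (D + 41) = -4 + (41 + D) = 37 + D)
h(101/70 + M/(-72)) - 1*14581 = (37 + (101/70 + 84/(-72))) - 1*14581 = (37 + (101*(1/70) + 84*(-1/72))) - 14581 = (37 + (101/70 - 7/6)) - 14581 = (37 + 29/105) - 14581 = 3914/105 - 14581 = -1527091/105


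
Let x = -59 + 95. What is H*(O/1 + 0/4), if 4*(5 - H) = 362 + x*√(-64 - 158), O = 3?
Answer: -513/2 - 27*I*√222 ≈ -256.5 - 402.29*I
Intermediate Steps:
x = 36
H = -171/2 - 9*I*√222 (H = 5 - (362 + 36*√(-64 - 158))/4 = 5 - (362 + 36*√(-222))/4 = 5 - (362 + 36*(I*√222))/4 = 5 - (362 + 36*I*√222)/4 = 5 + (-181/2 - 9*I*√222) = -171/2 - 9*I*√222 ≈ -85.5 - 134.1*I)
H*(O/1 + 0/4) = (-171/2 - 9*I*√222)*(3/1 + 0/4) = (-171/2 - 9*I*√222)*(3*1 + 0*(¼)) = (-171/2 - 9*I*√222)*(3 + 0) = (-171/2 - 9*I*√222)*3 = -513/2 - 27*I*√222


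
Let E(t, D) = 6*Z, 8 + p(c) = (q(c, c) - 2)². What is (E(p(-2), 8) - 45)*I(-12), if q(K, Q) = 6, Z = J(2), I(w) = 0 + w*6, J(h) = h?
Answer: 2376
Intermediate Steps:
I(w) = 6*w (I(w) = 0 + 6*w = 6*w)
Z = 2
p(c) = 8 (p(c) = -8 + (6 - 2)² = -8 + 4² = -8 + 16 = 8)
E(t, D) = 12 (E(t, D) = 6*2 = 12)
(E(p(-2), 8) - 45)*I(-12) = (12 - 45)*(6*(-12)) = -33*(-72) = 2376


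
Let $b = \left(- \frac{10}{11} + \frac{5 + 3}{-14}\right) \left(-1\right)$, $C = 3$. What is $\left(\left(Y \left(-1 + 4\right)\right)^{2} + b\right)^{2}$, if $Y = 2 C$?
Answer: $\frac{628103844}{5929} \approx 1.0594 \cdot 10^{5}$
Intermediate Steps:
$Y = 6$ ($Y = 2 \cdot 3 = 6$)
$b = \frac{114}{77}$ ($b = \left(\left(-10\right) \frac{1}{11} + 8 \left(- \frac{1}{14}\right)\right) \left(-1\right) = \left(- \frac{10}{11} - \frac{4}{7}\right) \left(-1\right) = \left(- \frac{114}{77}\right) \left(-1\right) = \frac{114}{77} \approx 1.4805$)
$\left(\left(Y \left(-1 + 4\right)\right)^{2} + b\right)^{2} = \left(\left(6 \left(-1 + 4\right)\right)^{2} + \frac{114}{77}\right)^{2} = \left(\left(6 \cdot 3\right)^{2} + \frac{114}{77}\right)^{2} = \left(18^{2} + \frac{114}{77}\right)^{2} = \left(324 + \frac{114}{77}\right)^{2} = \left(\frac{25062}{77}\right)^{2} = \frac{628103844}{5929}$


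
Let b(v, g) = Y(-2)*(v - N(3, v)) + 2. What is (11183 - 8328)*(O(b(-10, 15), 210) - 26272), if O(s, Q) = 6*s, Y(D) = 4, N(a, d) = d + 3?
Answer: -75177860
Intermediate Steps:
N(a, d) = 3 + d
b(v, g) = -10 (b(v, g) = 4*(v - (3 + v)) + 2 = 4*(v + (-3 - v)) + 2 = 4*(-3) + 2 = -12 + 2 = -10)
(11183 - 8328)*(O(b(-10, 15), 210) - 26272) = (11183 - 8328)*(6*(-10) - 26272) = 2855*(-60 - 26272) = 2855*(-26332) = -75177860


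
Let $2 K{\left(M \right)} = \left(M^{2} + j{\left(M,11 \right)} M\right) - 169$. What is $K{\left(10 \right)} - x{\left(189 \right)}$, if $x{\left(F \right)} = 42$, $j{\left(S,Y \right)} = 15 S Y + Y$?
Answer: $\frac{16457}{2} \approx 8228.5$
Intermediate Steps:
$j{\left(S,Y \right)} = Y + 15 S Y$ ($j{\left(S,Y \right)} = 15 S Y + Y = Y + 15 S Y$)
$K{\left(M \right)} = - \frac{169}{2} + \frac{M^{2}}{2} + \frac{M \left(11 + 165 M\right)}{2}$ ($K{\left(M \right)} = \frac{\left(M^{2} + 11 \left(1 + 15 M\right) M\right) - 169}{2} = \frac{\left(M^{2} + \left(11 + 165 M\right) M\right) - 169}{2} = \frac{\left(M^{2} + M \left(11 + 165 M\right)\right) - 169}{2} = \frac{-169 + M^{2} + M \left(11 + 165 M\right)}{2} = - \frac{169}{2} + \frac{M^{2}}{2} + \frac{M \left(11 + 165 M\right)}{2}$)
$K{\left(10 \right)} - x{\left(189 \right)} = \left(- \frac{169}{2} + 83 \cdot 10^{2} + \frac{11}{2} \cdot 10\right) - 42 = \left(- \frac{169}{2} + 83 \cdot 100 + 55\right) - 42 = \left(- \frac{169}{2} + 8300 + 55\right) - 42 = \frac{16541}{2} - 42 = \frac{16457}{2}$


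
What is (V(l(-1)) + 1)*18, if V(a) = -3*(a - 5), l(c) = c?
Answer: 342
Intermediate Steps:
V(a) = 15 - 3*a (V(a) = -3*(-5 + a) = 15 - 3*a)
(V(l(-1)) + 1)*18 = ((15 - 3*(-1)) + 1)*18 = ((15 + 3) + 1)*18 = (18 + 1)*18 = 19*18 = 342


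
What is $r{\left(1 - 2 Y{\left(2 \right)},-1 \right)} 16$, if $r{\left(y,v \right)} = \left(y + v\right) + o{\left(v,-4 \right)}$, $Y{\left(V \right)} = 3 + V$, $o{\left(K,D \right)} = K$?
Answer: $-176$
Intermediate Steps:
$r{\left(y,v \right)} = y + 2 v$ ($r{\left(y,v \right)} = \left(y + v\right) + v = \left(v + y\right) + v = y + 2 v$)
$r{\left(1 - 2 Y{\left(2 \right)},-1 \right)} 16 = \left(\left(1 - 2 \left(3 + 2\right)\right) + 2 \left(-1\right)\right) 16 = \left(\left(1 - 10\right) - 2\right) 16 = \left(-9 - 2\right) 16 = \left(-11\right) 16 = -176$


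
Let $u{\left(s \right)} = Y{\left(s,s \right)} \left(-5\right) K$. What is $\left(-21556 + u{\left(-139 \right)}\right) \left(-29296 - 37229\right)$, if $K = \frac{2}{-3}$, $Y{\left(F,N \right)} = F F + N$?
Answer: $-2819595600$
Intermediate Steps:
$Y{\left(F,N \right)} = N + F^{2}$ ($Y{\left(F,N \right)} = F^{2} + N = N + F^{2}$)
$K = - \frac{2}{3}$ ($K = 2 \left(- \frac{1}{3}\right) = - \frac{2}{3} \approx -0.66667$)
$u{\left(s \right)} = \frac{10 s}{3} + \frac{10 s^{2}}{3}$ ($u{\left(s \right)} = \left(s + s^{2}\right) \left(-5\right) \left(- \frac{2}{3}\right) = \left(- 5 s - 5 s^{2}\right) \left(- \frac{2}{3}\right) = \frac{10 s}{3} + \frac{10 s^{2}}{3}$)
$\left(-21556 + u{\left(-139 \right)}\right) \left(-29296 - 37229\right) = \left(-21556 + \frac{10}{3} \left(-139\right) \left(1 - 139\right)\right) \left(-29296 - 37229\right) = \left(-21556 + \frac{10}{3} \left(-139\right) \left(-138\right)\right) \left(-66525\right) = \left(-21556 + 63940\right) \left(-66525\right) = 42384 \left(-66525\right) = -2819595600$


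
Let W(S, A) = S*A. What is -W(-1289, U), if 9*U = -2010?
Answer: -863630/3 ≈ -2.8788e+5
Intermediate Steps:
U = -670/3 (U = (⅑)*(-2010) = -670/3 ≈ -223.33)
W(S, A) = A*S
-W(-1289, U) = -(-670)*(-1289)/3 = -1*863630/3 = -863630/3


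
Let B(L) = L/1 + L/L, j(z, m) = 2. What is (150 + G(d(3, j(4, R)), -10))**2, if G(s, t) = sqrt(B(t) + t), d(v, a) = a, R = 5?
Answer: (150 + I*sqrt(19))**2 ≈ 22481.0 + 1307.7*I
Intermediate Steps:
B(L) = 1 + L (B(L) = L*1 + 1 = L + 1 = 1 + L)
G(s, t) = sqrt(1 + 2*t) (G(s, t) = sqrt((1 + t) + t) = sqrt(1 + 2*t))
(150 + G(d(3, j(4, R)), -10))**2 = (150 + sqrt(1 + 2*(-10)))**2 = (150 + sqrt(1 - 20))**2 = (150 + sqrt(-19))**2 = (150 + I*sqrt(19))**2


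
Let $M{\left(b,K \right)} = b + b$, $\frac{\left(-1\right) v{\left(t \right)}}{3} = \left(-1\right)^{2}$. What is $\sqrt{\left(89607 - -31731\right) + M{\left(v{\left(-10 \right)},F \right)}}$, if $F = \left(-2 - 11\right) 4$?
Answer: $2 \sqrt{30333} \approx 348.33$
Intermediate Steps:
$F = -52$ ($F = \left(-13\right) 4 = -52$)
$v{\left(t \right)} = -3$ ($v{\left(t \right)} = - 3 \left(-1\right)^{2} = \left(-3\right) 1 = -3$)
$M{\left(b,K \right)} = 2 b$
$\sqrt{\left(89607 - -31731\right) + M{\left(v{\left(-10 \right)},F \right)}} = \sqrt{\left(89607 - -31731\right) + 2 \left(-3\right)} = \sqrt{\left(89607 + 31731\right) - 6} = \sqrt{121338 - 6} = \sqrt{121332} = 2 \sqrt{30333}$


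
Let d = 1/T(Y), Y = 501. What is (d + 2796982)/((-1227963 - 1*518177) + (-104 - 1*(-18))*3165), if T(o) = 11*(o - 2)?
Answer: -15352634199/11078613370 ≈ -1.3858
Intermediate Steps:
T(o) = -22 + 11*o (T(o) = 11*(-2 + o) = -22 + 11*o)
d = 1/5489 (d = 1/(-22 + 11*501) = 1/(-22 + 5511) = 1/5489 ≈ 0.00018218)
(d + 2796982)/((-1227963 - 1*518177) + (-104 - 1*(-18))*3165) = (1/5489 + 2796982)/((-1227963 - 1*518177) + (-104 - 1*(-18))*3165) = 15352634199/(5489*((-1227963 - 518177) + (-104 + 18)*3165)) = 15352634199/(5489*(-1746140 - 86*3165)) = 15352634199/(5489*(-1746140 - 272190)) = (15352634199/5489)/(-2018330) = (15352634199/5489)*(-1/2018330) = -15352634199/11078613370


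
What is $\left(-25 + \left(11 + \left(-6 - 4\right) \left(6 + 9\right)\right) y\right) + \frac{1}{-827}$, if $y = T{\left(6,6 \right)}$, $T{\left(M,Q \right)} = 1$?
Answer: $- \frac{135629}{827} \approx -164.0$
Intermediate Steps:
$y = 1$
$\left(-25 + \left(11 + \left(-6 - 4\right) \left(6 + 9\right)\right) y\right) + \frac{1}{-827} = \left(-25 + \left(11 + \left(-6 - 4\right) \left(6 + 9\right)\right) 1\right) + \frac{1}{-827} = \left(-25 + \left(11 - 150\right) 1\right) - \frac{1}{827} = \left(-25 - 139\right) - \frac{1}{827} = -164 - \frac{1}{827} = - \frac{135629}{827}$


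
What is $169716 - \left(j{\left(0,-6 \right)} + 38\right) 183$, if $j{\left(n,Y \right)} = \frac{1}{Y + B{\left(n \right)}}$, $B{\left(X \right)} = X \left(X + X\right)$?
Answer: $\frac{325585}{2} \approx 1.6279 \cdot 10^{5}$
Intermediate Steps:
$B{\left(X \right)} = 2 X^{2}$ ($B{\left(X \right)} = X 2 X = 2 X^{2}$)
$j{\left(n,Y \right)} = \frac{1}{Y + 2 n^{2}}$
$169716 - \left(j{\left(0,-6 \right)} + 38\right) 183 = 169716 - \left(\frac{1}{-6 + 2 \cdot 0^{2}} + 38\right) 183 = 169716 - \left(\frac{1}{-6 + 2 \cdot 0} + 38\right) 183 = 169716 - \left(\frac{1}{-6 + 0} + 38\right) 183 = 169716 - \left(\frac{1}{-6} + 38\right) 183 = 169716 - \left(- \frac{1}{6} + 38\right) 183 = 169716 - \frac{227}{6} \cdot 183 = 169716 - \frac{13847}{2} = \frac{325585}{2}$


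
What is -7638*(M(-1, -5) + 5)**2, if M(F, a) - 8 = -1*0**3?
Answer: -1290822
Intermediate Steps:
M(F, a) = 8 (M(F, a) = 8 - 1*0**3 = 8 - 1*0 = 8 + 0 = 8)
-7638*(M(-1, -5) + 5)**2 = -7638*(8 + 5)**2 = -7638*13**2 = -7638*169 = -1290822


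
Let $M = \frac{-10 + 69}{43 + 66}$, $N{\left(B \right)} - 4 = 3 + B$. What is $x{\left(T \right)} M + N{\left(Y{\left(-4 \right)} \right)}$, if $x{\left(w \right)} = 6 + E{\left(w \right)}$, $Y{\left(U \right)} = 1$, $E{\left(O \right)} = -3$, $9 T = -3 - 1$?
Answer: $\frac{1049}{109} \approx 9.6239$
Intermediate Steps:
$T = - \frac{4}{9}$ ($T = \frac{-3 - 1}{9} = \frac{1}{9} \left(-4\right) = - \frac{4}{9} \approx -0.44444$)
$N{\left(B \right)} = 7 + B$ ($N{\left(B \right)} = 4 + \left(3 + B\right) = 7 + B$)
$x{\left(w \right)} = 3$ ($x{\left(w \right)} = 6 - 3 = 3$)
$M = \frac{59}{109} \approx 0.54128$
$x{\left(T \right)} M + N{\left(Y{\left(-4 \right)} \right)} = 3 \cdot \frac{59}{109} + \left(7 + 1\right) = \frac{177}{109} + 8 = \frac{1049}{109}$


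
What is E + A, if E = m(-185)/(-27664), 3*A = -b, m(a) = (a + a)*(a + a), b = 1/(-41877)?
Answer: -4299714059/868863996 ≈ -4.9487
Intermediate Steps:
b = -1/41877 ≈ -2.3879e-5
m(a) = 4*a**2 (m(a) = (2*a)*(2*a) = 4*a**2)
A = 1/125631 (A = (-1*(-1/41877))/3 = (1/3)*(1/41877) = 1/125631 ≈ 7.9598e-6)
E = -34225/6916 (E = (4*(-185)**2)/(-27664) = (4*34225)*(-1/27664) = 136900*(-1/27664) = -34225/6916 ≈ -4.9487)
E + A = -34225/6916 + 1/125631 = -4299714059/868863996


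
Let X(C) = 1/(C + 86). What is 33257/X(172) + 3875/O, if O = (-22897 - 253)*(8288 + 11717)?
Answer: 31789398787325/3704926 ≈ 8.5803e+6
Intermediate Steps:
X(C) = 1/(86 + C)
O = -463115750 (O = -23150*20005 = -463115750)
33257/X(172) + 3875/O = 33257/(1/(86 + 172)) + 3875/(-463115750) = 33257/(1/258) + 3875*(-1/463115750) = 33257/(1/258) - 31/3704926 = 33257*258 - 31/3704926 = 8580306 - 31/3704926 = 31789398787325/3704926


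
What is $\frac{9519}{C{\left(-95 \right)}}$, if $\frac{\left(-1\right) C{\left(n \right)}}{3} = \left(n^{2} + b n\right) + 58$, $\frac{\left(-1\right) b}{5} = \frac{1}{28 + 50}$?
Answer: $- \frac{247494}{708949} \approx -0.3491$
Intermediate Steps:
$b = - \frac{5}{78}$ ($b = - \frac{5}{28 + 50} = - \frac{5}{78} \approx -0.064103$)
$C{\left(n \right)} = -174 - 3 n^{2} + \frac{5 n}{26}$ ($C{\left(n \right)} = - 3 \left(\left(n^{2} - \frac{5 n}{78}\right) + 58\right) = - 3 \left(58 + n^{2} - \frac{5 n}{78}\right) = -174 - 3 n^{2} + \frac{5 n}{26}$)
$\frac{9519}{C{\left(-95 \right)}} = \frac{9519}{-174 - 3 \left(-95\right)^{2} + \frac{5}{26} \left(-95\right)} = \frac{9519}{-174 - 27075 - \frac{475}{26}} = \frac{9519}{- \frac{708949}{26}} = 9519 \left(- \frac{26}{708949}\right) = - \frac{247494}{708949}$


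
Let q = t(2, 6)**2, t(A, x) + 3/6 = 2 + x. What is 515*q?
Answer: 115875/4 ≈ 28969.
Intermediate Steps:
t(A, x) = 3/2 + x (t(A, x) = -1/2 + (2 + x) = 3/2 + x)
q = 225/4 (q = (3/2 + 6)**2 = (15/2)**2 = 225/4 ≈ 56.250)
515*q = 515*(225/4) = 115875/4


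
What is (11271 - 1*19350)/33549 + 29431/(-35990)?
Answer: -426047943/402476170 ≈ -1.0586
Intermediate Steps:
(11271 - 1*19350)/33549 + 29431/(-35990) = (11271 - 19350)*(1/33549) + 29431*(-1/35990) = -8079*1/33549 - 29431/35990 = -2693/11183 - 29431/35990 = -426047943/402476170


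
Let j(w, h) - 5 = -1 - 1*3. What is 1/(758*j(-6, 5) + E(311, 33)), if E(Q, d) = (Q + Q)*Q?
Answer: 1/194200 ≈ 5.1493e-6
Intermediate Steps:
j(w, h) = 1 (j(w, h) = 5 + (-1 - 1*3) = 5 + (-1 - 3) = 5 - 4 = 1)
E(Q, d) = 2*Q² (E(Q, d) = (2*Q)*Q = 2*Q²)
1/(758*j(-6, 5) + E(311, 33)) = 1/(758*1 + 2*311²) = 1/(758 + 2*96721) = 1/(758 + 193442) = 1/194200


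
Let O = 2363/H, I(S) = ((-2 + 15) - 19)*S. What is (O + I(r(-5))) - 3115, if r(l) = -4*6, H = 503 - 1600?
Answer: -3261550/1097 ≈ -2973.2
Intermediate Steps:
H = -1097
r(l) = -24
I(S) = -6*S (I(S) = (13 - 19)*S = -6*S)
O = -2363/1097 (O = 2363/(-1097) = 2363*(-1/1097) = -2363/1097 ≈ -2.1541)
(O + I(r(-5))) - 3115 = (-2363/1097 - 6*(-24)) - 3115 = (-2363/1097 + 144) - 3115 = 155605/1097 - 3115 = -3261550/1097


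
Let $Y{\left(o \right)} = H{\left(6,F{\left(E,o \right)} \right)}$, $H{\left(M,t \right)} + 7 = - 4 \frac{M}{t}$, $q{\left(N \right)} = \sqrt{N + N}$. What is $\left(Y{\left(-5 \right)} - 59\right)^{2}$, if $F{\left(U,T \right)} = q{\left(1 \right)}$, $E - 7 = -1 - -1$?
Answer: $4644 + 1584 \sqrt{2} \approx 6884.1$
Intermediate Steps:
$E = 7$ ($E = 7 - 0 = 7 + \left(-1 + 1\right) = 7 + 0 = 7$)
$q{\left(N \right)} = \sqrt{2} \sqrt{N}$ ($q{\left(N \right)} = \sqrt{2 N} = \sqrt{2} \sqrt{N}$)
$F{\left(U,T \right)} = \sqrt{2}$ ($F{\left(U,T \right)} = \sqrt{2} \sqrt{1} = \sqrt{2} \cdot 1 = \sqrt{2}$)
$H{\left(M,t \right)} = -7 - \frac{4 M}{t}$ ($H{\left(M,t \right)} = -7 - 4 \frac{M}{t} = -7 - \frac{4 M}{t}$)
$Y{\left(o \right)} = -7 - 12 \sqrt{2}$ ($Y{\left(o \right)} = -7 - \frac{24}{\sqrt{2}} = -7 - 24 \frac{\sqrt{2}}{2} = -7 - 12 \sqrt{2}$)
$\left(Y{\left(-5 \right)} - 59\right)^{2} = \left(\left(-7 - 12 \sqrt{2}\right) - 59\right)^{2} = \left(-66 - 12 \sqrt{2}\right)^{2}$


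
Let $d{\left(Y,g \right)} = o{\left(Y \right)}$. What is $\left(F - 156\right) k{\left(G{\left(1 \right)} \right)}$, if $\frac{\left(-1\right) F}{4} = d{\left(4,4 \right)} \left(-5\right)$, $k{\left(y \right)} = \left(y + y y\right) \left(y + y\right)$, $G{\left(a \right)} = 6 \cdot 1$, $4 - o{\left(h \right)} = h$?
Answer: $-78624$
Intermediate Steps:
$o{\left(h \right)} = 4 - h$
$d{\left(Y,g \right)} = 4 - Y$
$G{\left(a \right)} = 6$
$k{\left(y \right)} = 2 y \left(y + y^{2}\right)$ ($k{\left(y \right)} = \left(y + y^{2}\right) 2 y = 2 y \left(y + y^{2}\right)$)
$F = 0$ ($F = - 4 \left(4 - 4\right) \left(-5\right) = - 4 \cdot 0 \left(-5\right) = \left(-4\right) 0 = 0$)
$\left(F - 156\right) k{\left(G{\left(1 \right)} \right)} = \left(0 - 156\right) 2 \cdot 6^{2} \left(1 + 6\right) = - 156 \cdot 2 \cdot 36 \cdot 7 = \left(-156\right) 504 = -78624$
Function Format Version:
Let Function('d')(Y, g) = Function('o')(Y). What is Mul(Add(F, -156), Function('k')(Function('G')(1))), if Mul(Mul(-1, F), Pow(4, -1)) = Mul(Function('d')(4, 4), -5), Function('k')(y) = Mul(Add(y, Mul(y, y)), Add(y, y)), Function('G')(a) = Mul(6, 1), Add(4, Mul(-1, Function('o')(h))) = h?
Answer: -78624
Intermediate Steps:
Function('o')(h) = Add(4, Mul(-1, h))
Function('d')(Y, g) = Add(4, Mul(-1, Y))
Function('G')(a) = 6
Function('k')(y) = Mul(2, y, Add(y, Pow(y, 2))) (Function('k')(y) = Mul(Add(y, Pow(y, 2)), Mul(2, y)) = Mul(2, y, Add(y, Pow(y, 2))))
F = 0 (F = Mul(-4, Mul(Add(4, Mul(-1, 4)), -5)) = Mul(-4, Mul(Add(4, -4), -5)) = Mul(-4, Mul(0, -5)) = Mul(-4, 0) = 0)
Mul(Add(F, -156), Function('k')(Function('G')(1))) = Mul(Add(0, -156), Mul(2, Pow(6, 2), Add(1, 6))) = Mul(-156, Mul(2, 36, 7)) = Mul(-156, 504) = -78624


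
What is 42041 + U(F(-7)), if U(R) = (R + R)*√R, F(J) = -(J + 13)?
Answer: 42041 - 12*I*√6 ≈ 42041.0 - 29.394*I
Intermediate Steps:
F(J) = -13 - J (F(J) = -(13 + J) = -13 - J)
U(R) = 2*R^(3/2) (U(R) = (2*R)*√R = 2*R^(3/2))
42041 + U(F(-7)) = 42041 + 2*(-13 - 1*(-7))^(3/2) = 42041 + 2*(-13 + 7)^(3/2) = 42041 + 2*(-6)^(3/2) = 42041 + 2*(-6*I*√6) = 42041 - 12*I*√6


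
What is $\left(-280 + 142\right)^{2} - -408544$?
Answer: $427588$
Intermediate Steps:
$\left(-280 + 142\right)^{2} - -408544 = \left(-138\right)^{2} + 408544 = 19044 + 408544 = 427588$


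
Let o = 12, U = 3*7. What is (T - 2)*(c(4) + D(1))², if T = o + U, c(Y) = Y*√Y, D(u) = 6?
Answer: 6076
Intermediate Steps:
U = 21
c(Y) = Y^(3/2)
T = 33 (T = 12 + 21 = 33)
(T - 2)*(c(4) + D(1))² = (33 - 2)*(4^(3/2) + 6)² = 31*(8 + 6)² = 31*14² = 31*196 = 6076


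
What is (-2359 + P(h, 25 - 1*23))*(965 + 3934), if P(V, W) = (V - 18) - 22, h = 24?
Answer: -11635125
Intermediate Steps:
P(V, W) = -40 + V (P(V, W) = (-18 + V) - 22 = -40 + V)
(-2359 + P(h, 25 - 1*23))*(965 + 3934) = (-2359 + (-40 + 24))*(965 + 3934) = (-2359 - 16)*4899 = -2375*4899 = -11635125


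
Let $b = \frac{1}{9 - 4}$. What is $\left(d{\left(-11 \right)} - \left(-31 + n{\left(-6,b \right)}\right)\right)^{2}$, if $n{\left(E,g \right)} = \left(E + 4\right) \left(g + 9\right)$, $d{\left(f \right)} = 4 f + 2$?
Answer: $\frac{1369}{25} \approx 54.76$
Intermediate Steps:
$d{\left(f \right)} = 2 + 4 f$
$b = \frac{1}{5} \approx 0.2$
$n{\left(E,g \right)} = \left(4 + E\right) \left(9 + g\right)$
$\left(d{\left(-11 \right)} - \left(-31 + n{\left(-6,b \right)}\right)\right)^{2} = \left(\left(2 + 4 \left(-11\right)\right) - \left(5 - 54 - \frac{2}{5}\right)\right)^{2} = \left(\left(2 - 44\right) + \left(31 - \left(36 + \frac{4}{5} - 54 - \frac{6}{5}\right)\right)\right)^{2} = \left(-42 + \left(31 - - \frac{92}{5}\right)\right)^{2} = \left(-42 + \left(31 + \frac{92}{5}\right)\right)^{2} = \left(-42 + \frac{247}{5}\right)^{2} = \left(\frac{37}{5}\right)^{2} = \frac{1369}{25}$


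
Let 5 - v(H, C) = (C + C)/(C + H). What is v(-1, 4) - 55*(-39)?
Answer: 6442/3 ≈ 2147.3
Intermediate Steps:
v(H, C) = 5 - 2*C/(C + H) (v(H, C) = 5 - (C + C)/(C + H) = 5 - 2*C/(C + H))
v(-1, 4) - 55*(-39) = (3*4 + 5*(-1))/(4 - 1) - 55*(-39) = (12 - 5)/3 + 2145 = (⅓)*7 + 2145 = 7/3 + 2145 = 6442/3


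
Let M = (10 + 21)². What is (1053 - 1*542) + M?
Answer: 1472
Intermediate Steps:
M = 961 (M = 31² = 961)
(1053 - 1*542) + M = (1053 - 1*542) + 961 = (1053 - 542) + 961 = 511 + 961 = 1472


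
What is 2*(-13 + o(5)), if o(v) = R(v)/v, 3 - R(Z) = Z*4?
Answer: -164/5 ≈ -32.800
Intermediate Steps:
R(Z) = 3 - 4*Z (R(Z) = 3 - Z*4 = 3 - 4*Z)
o(v) = (3 - 4*v)/v
2*(-13 + o(5)) = 2*(-13 + (-4 + 3/5)) = 2*(-13 - 17/5) = 2*(-82/5) = -164/5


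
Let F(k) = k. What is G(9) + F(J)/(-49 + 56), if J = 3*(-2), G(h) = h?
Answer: 57/7 ≈ 8.1429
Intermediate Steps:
J = -6
G(9) + F(J)/(-49 + 56) = 9 - 6/(-49 + 56) = 9 - 6/7 = 57/7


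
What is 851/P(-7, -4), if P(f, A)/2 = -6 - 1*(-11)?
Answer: 851/10 ≈ 85.100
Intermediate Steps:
P(f, A) = 10 (P(f, A) = 2*(-6 - 1*(-11)) = 2*(-6 + 11) = 2*5 = 10)
851/P(-7, -4) = 851/10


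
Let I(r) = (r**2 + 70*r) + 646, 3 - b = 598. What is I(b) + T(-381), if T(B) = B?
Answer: 312640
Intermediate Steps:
b = -595 (b = 3 - 1*598 = 3 - 598 = -595)
I(r) = 646 + r**2 + 70*r
I(b) + T(-381) = (646 + (-595)**2 + 70*(-595)) - 381 = (646 + 354025 - 41650) - 381 = 313021 - 381 = 312640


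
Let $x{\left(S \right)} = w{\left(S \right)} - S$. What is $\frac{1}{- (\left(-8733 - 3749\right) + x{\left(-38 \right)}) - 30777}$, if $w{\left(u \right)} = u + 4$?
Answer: $- \frac{1}{18299} \approx -5.4648 \cdot 10^{-5}$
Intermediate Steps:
$w{\left(u \right)} = 4 + u$
$x{\left(S \right)} = 4$ ($x{\left(S \right)} = \left(4 + S\right) - S = 4$)
$\frac{1}{- (\left(-8733 - 3749\right) + x{\left(-38 \right)}) - 30777} = \frac{1}{- (\left(-8733 - 3749\right) + 4) - 30777} = \frac{1}{- (-12482 + 4) - 30777} = \frac{1}{\left(-1\right) \left(-12478\right) - 30777} = \frac{1}{12478 - 30777} = \frac{1}{-18299} = - \frac{1}{18299}$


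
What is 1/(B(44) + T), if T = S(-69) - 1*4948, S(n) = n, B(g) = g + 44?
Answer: -1/4929 ≈ -0.00020288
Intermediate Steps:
B(g) = 44 + g
T = -5017 (T = -69 - 1*4948 = -69 - 4948 = -5017)
1/(B(44) + T) = 1/((44 + 44) - 5017) = 1/(88 - 5017) = 1/(-4929) = -1/4929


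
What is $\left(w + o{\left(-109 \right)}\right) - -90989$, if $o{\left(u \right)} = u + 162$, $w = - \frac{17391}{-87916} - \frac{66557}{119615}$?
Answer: $\frac{30883886670243}{339228140} \approx 91042.0$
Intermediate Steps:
$w = - \frac{121651637}{339228140}$ ($w = \left(-17391\right) \left(- \frac{1}{87916}\right) - \frac{66557}{119615} = \frac{561}{2836} - \frac{66557}{119615} = - \frac{121651637}{339228140} \approx -0.35861$)
$o{\left(u \right)} = 162 + u$
$\left(w + o{\left(-109 \right)}\right) - -90989 = \left(- \frac{121651637}{339228140} + \left(162 - 109\right)\right) - -90989 = \left(- \frac{121651637}{339228140} + 53\right) + 90989 = \frac{17857439783}{339228140} + 90989 = \frac{30883886670243}{339228140}$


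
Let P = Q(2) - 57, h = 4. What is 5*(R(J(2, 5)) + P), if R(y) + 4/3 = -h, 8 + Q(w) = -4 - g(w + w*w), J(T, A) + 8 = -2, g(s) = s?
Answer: -1205/3 ≈ -401.67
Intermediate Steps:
J(T, A) = -10 (J(T, A) = -8 - 2 = -10)
Q(w) = -12 - w - w² (Q(w) = -8 + (-4 - (w + w*w)) = -8 + (-4 - (w + w²)) = -8 + (-4 + (-w - w²)) = -8 + (-4 - w - w²) = -12 - w - w²)
R(y) = -16/3 (R(y) = -4/3 - 1*4 = -4/3 - 4 = -16/3)
P = -75 (P = (-12 - 1*2*(1 + 2)) - 57 = (-12 - 1*2*3) - 57 = (-12 - 6) - 57 = -18 - 57 = -75)
5*(R(J(2, 5)) + P) = 5*(-16/3 - 75) = 5*(-241/3) = -1205/3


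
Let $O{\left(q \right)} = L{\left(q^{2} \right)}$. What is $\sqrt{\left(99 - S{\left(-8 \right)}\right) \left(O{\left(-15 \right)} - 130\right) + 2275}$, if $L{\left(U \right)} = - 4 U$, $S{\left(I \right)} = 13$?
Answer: $i \sqrt{86305} \approx 293.78 i$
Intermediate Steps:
$O{\left(q \right)} = - 4 q^{2}$
$\sqrt{\left(99 - S{\left(-8 \right)}\right) \left(O{\left(-15 \right)} - 130\right) + 2275} = \sqrt{\left(99 - 13\right) \left(- 4 \left(-15\right)^{2} - 130\right) + 2275} = \sqrt{\left(99 - 13\right) \left(\left(-4\right) 225 - 130\right) + 2275} = \sqrt{86 \left(-900 - 130\right) + 2275} = \sqrt{86 \left(-1030\right) + 2275} = \sqrt{-88580 + 2275} = \sqrt{-86305} = i \sqrt{86305}$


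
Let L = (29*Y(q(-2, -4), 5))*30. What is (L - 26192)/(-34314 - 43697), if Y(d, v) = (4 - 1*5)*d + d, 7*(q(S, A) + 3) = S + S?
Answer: 26192/78011 ≈ 0.33575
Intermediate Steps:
q(S, A) = -3 + 2*S/7 (q(S, A) = -3 + (S + S)/7 = -3 + (2*S)/7 = -3 + 2*S/7)
Y(d, v) = 0 (Y(d, v) = (4 - 5)*d + d = -d + d = 0)
L = 0 (L = (29*0)*30 = 0*30 = 0)
(L - 26192)/(-34314 - 43697) = (0 - 26192)/(-34314 - 43697) = -26192/(-78011) = -26192*(-1/78011) = 26192/78011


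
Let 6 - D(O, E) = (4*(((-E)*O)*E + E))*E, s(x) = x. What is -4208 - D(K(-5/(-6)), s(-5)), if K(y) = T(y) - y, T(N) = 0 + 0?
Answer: -13592/3 ≈ -4530.7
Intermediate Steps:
T(N) = 0
K(y) = -y (K(y) = 0 - y = -y)
D(O, E) = 6 - E*(4*E - 4*O*E**2) (D(O, E) = 6 - 4*(((-E)*O)*E + E)*E = 6 - 4*((-E*O)*E + E)*E = 6 - 4*(-O*E**2 + E)*E = 6 - 4*(E - O*E**2)*E = 6 - (4*E - 4*O*E**2)*E = 6 - E*(4*E - 4*O*E**2))
-4208 - D(K(-5/(-6)), s(-5)) = -4208 - (6 - 4*(-5)**2 + 4*(-(-5)/(-6))*(-5)**3) = -4208 - (6 - 4*25 + 4*(-(-5)*(-1)/6)*(-125)) = -4208 - (6 - 100 + 4*(-1*5/6)*(-125)) = -4208 - (6 - 100 + 4*(-5/6)*(-125)) = -4208 - (6 - 100 + 1250/3) = -4208 - 1*968/3 = -4208 - 968/3 = -13592/3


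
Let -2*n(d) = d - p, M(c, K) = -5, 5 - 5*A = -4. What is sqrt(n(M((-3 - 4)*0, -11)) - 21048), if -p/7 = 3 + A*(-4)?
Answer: 7*I*sqrt(10730)/5 ≈ 145.02*I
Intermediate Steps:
A = 9/5 (A = 1 - 1/5*(-4) = 1 + 4/5 = 9/5 ≈ 1.8000)
p = 147/5 (p = -7*(3 + (9/5)*(-4)) = -7*(3 - 36/5) = -7*(-21/5) = 147/5 ≈ 29.400)
n(d) = 147/10 - d/2 (n(d) = -(d - 1*147/5)/2 = -(d - 147/5)/2 = -(-147/5 + d)/2 = 147/10 - d/2)
sqrt(n(M((-3 - 4)*0, -11)) - 21048) = sqrt((147/10 - 1/2*(-5)) - 21048) = sqrt((147/10 + 5/2) - 21048) = sqrt(86/5 - 21048) = sqrt(-105154/5) = 7*I*sqrt(10730)/5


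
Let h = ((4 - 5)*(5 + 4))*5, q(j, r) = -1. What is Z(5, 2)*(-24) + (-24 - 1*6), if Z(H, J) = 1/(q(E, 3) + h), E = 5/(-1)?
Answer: -678/23 ≈ -29.478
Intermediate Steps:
E = -5 (E = 5*(-1) = -5)
h = -45 (h = -1*9*5 = -9*5 = -45)
Z(H, J) = -1/46 (Z(H, J) = 1/(-1 - 45) = 1/(-46) = -1/46)
Z(5, 2)*(-24) + (-24 - 1*6) = -1/46*(-24) + (-24 - 1*6) = 12/23 + (-24 - 6) = 12/23 - 30 = -678/23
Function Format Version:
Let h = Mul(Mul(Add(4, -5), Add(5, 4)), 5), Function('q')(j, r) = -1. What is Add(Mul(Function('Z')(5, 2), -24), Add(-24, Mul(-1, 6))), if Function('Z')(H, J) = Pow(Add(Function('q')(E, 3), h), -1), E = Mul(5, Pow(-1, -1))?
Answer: Rational(-678, 23) ≈ -29.478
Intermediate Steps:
E = -5 (E = Mul(5, -1) = -5)
h = -45 (h = Mul(Mul(-1, 9), 5) = Mul(-9, 5) = -45)
Function('Z')(H, J) = Rational(-1, 46) (Function('Z')(H, J) = Pow(Add(-1, -45), -1) = Pow(-46, -1) = Rational(-1, 46))
Add(Mul(Function('Z')(5, 2), -24), Add(-24, Mul(-1, 6))) = Add(Mul(Rational(-1, 46), -24), Add(-24, Mul(-1, 6))) = Add(Rational(12, 23), Add(-24, -6)) = Add(Rational(12, 23), -30) = Rational(-678, 23)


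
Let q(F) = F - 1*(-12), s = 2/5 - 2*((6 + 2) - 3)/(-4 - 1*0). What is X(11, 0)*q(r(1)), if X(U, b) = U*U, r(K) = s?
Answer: 18029/10 ≈ 1802.9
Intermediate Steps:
s = 29/10 (s = 2*(1/5) - 2*(8 - 3)/(-4 + 0) = 2/5 - 2/((-4/5)) = 2/5 - 2/((-4*1/5)) = 2/5 - 2/(-4/5) = 2/5 - 2*(-5/4) = 2/5 + 5/2 = 29/10 ≈ 2.9000)
r(K) = 29/10
q(F) = 12 + F (q(F) = F + 12 = 12 + F)
X(U, b) = U**2
X(11, 0)*q(r(1)) = 11**2*(12 + 29/10) = 121*(149/10) = 18029/10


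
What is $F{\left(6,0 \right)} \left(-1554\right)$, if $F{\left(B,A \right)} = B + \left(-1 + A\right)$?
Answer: $-7770$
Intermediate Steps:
$F{\left(B,A \right)} = -1 + A + B$
$F{\left(6,0 \right)} \left(-1554\right) = \left(-1 + 0 + 6\right) \left(-1554\right) = 5 \left(-1554\right) = -7770$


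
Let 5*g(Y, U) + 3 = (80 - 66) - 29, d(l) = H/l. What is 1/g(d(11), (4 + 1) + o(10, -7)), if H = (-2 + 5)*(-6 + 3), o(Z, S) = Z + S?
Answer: -5/18 ≈ -0.27778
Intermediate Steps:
o(Z, S) = S + Z
H = -9 (H = 3*(-3) = -9)
d(l) = -9/l
g(Y, U) = -18/5 (g(Y, U) = -⅗ + ((80 - 66) - 29)/5 = -⅗ + (14 - 29)/5 = -⅗ + (⅕)*(-15) = -⅗ - 3 = -18/5)
1/g(d(11), (4 + 1) + o(10, -7)) = 1/(-18/5) = -5/18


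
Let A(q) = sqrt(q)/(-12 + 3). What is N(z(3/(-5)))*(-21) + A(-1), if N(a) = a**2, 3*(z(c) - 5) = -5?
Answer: -700/3 - I/9 ≈ -233.33 - 0.11111*I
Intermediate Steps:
A(q) = -sqrt(q)/9 (A(q) = sqrt(q)/(-9) = -sqrt(q)/9)
z(c) = 10/3 (z(c) = 5 + (1/3)*(-5) = 5 - 5/3 = 10/3)
N(z(3/(-5)))*(-21) + A(-1) = (10/3)**2*(-21) - I/9 = (100/9)*(-21) - I/9 = -700/3 - I/9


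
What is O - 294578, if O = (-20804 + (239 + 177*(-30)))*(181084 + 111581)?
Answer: -7573001453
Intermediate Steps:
O = -7572706875 (O = (-20804 + (239 - 5310))*292665 = (-20804 - 5071)*292665 = -25875*292665 = -7572706875)
O - 294578 = -7572706875 - 294578 = -7573001453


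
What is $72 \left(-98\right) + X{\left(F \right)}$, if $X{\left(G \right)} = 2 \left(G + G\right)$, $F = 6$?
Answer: $-7032$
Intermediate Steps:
$X{\left(G \right)} = 4 G$ ($X{\left(G \right)} = 2 \cdot 2 G = 4 G$)
$72 \left(-98\right) + X{\left(F \right)} = 72 \left(-98\right) + 4 \cdot 6 = -7056 + 24 = -7032$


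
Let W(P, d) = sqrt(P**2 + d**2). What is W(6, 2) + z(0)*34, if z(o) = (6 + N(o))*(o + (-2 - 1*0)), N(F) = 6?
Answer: -816 + 2*sqrt(10) ≈ -809.68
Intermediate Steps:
z(o) = -24 + 12*o (z(o) = (6 + 6)*(o + (-2 - 1*0)) = 12*(o + (-2 + 0)) = 12*(o - 2) = 12*(-2 + o) = -24 + 12*o)
W(6, 2) + z(0)*34 = sqrt(6**2 + 2**2) + (-24 + 12*0)*34 = sqrt(36 + 4) + (-24 + 0)*34 = sqrt(40) - 24*34 = 2*sqrt(10) - 816 = -816 + 2*sqrt(10)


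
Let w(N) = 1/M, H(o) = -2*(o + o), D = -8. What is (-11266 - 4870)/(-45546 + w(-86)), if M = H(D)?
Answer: 516352/1457471 ≈ 0.35428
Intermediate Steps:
H(o) = -4*o
M = 32 (M = -4*(-8) = 32)
w(N) = 1/32
(-11266 - 4870)/(-45546 + w(-86)) = (-11266 - 4870)/(-45546 + 1/32) = -16136/(-1457471/32) = -16136*(-32/1457471) = 516352/1457471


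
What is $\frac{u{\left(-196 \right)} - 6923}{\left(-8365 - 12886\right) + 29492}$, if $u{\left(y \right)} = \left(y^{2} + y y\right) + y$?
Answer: $\frac{69713}{8241} \approx 8.4593$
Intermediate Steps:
$u{\left(y \right)} = y + 2 y^{2}$ ($u{\left(y \right)} = \left(y^{2} + y^{2}\right) + y = 2 y^{2} + y = y + 2 y^{2}$)
$\frac{u{\left(-196 \right)} - 6923}{\left(-8365 - 12886\right) + 29492} = \frac{- 196 \left(1 + 2 \left(-196\right)\right) - 6923}{\left(-8365 - 12886\right) + 29492} = \frac{- 196 \left(1 - 392\right) - 6923}{\left(-8365 - 12886\right) + 29492} = \frac{\left(-196\right) \left(-391\right) - 6923}{-21251 + 29492} = \frac{76636 - 6923}{8241} = 69713 \cdot \frac{1}{8241} = \frac{69713}{8241}$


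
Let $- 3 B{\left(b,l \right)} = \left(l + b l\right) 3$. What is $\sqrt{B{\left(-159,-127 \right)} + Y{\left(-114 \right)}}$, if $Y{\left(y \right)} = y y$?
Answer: $i \sqrt{7070} \approx 84.083 i$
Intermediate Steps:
$Y{\left(y \right)} = y^{2}$
$B{\left(b,l \right)} = - l - b l$ ($B{\left(b,l \right)} = - \frac{\left(l + b l\right) 3}{3} = - \frac{3 l + 3 b l}{3} = - l - b l$)
$\sqrt{B{\left(-159,-127 \right)} + Y{\left(-114 \right)}} = \sqrt{\left(-1\right) \left(-127\right) \left(1 - 159\right) + \left(-114\right)^{2}} = \sqrt{\left(-1\right) \left(-127\right) \left(-158\right) + 12996} = \sqrt{-20066 + 12996} = \sqrt{-7070} = i \sqrt{7070}$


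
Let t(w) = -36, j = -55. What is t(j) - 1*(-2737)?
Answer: 2701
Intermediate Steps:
t(j) - 1*(-2737) = -36 - 1*(-2737) = -36 + 2737 = 2701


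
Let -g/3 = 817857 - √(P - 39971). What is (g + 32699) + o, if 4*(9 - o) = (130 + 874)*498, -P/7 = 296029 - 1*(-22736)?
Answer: -2545861 + 3*I*√2271326 ≈ -2.5459e+6 + 4521.3*I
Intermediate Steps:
P = -2231355 (P = -7*(296029 - 1*(-22736)) = -7*(296029 + 22736) = -7*318765 = -2231355)
o = -124989 (o = 9 - (130 + 874)*498/4 = 9 - 251*498 = 9 - ¼*499992 = 9 - 124998 = -124989)
g = -2453571 + 3*I*√2271326 (g = -3*(817857 - √(-2231355 - 39971)) = -3*(817857 - √(-2271326)) = -3*(817857 - I*√2271326) = -2453571 + 3*I*√2271326 ≈ -2.4536e+6 + 4521.3*I)
(g + 32699) + o = ((-2453571 + 3*I*√2271326) + 32699) - 124989 = (-2420872 + 3*I*√2271326) - 124989 = -2545861 + 3*I*√2271326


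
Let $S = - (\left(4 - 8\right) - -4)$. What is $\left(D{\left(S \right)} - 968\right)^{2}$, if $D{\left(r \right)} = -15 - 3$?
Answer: $972196$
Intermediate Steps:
$S = 0$ ($S = - (\left(4 - 8\right) + 4) = - (-4 + 4) = \left(-1\right) 0 = 0$)
$D{\left(r \right)} = -18$ ($D{\left(r \right)} = -15 - 3 = -18$)
$\left(D{\left(S \right)} - 968\right)^{2} = \left(-18 - 968\right)^{2} = \left(-986\right)^{2} = 972196$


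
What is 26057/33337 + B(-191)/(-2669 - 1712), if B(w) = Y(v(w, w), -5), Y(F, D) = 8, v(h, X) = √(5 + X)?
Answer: 113889021/146049397 ≈ 0.77980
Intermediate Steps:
B(w) = 8
26057/33337 + B(-191)/(-2669 - 1712) = 26057/33337 + 8/(-2669 - 1712) = 26057*(1/33337) + 8/(-4381) = 26057/33337 + 8*(-1/4381) = 26057/33337 - 8/4381 = 113889021/146049397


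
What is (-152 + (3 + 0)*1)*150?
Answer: -22350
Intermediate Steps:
(-152 + (3 + 0)*1)*150 = (-152 + 3*1)*150 = (-152 + 3)*150 = -149*150 = -22350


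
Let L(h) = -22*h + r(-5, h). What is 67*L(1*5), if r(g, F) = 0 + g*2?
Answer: -8040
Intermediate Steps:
r(g, F) = 2*g (r(g, F) = 0 + 2*g = 2*g)
L(h) = -10 - 22*h (L(h) = -22*h + 2*(-5) = -22*h - 10 = -10 - 22*h)
67*L(1*5) = 67*(-10 - 22*5) = 67*(-10 - 110) = 67*(-120) = -8040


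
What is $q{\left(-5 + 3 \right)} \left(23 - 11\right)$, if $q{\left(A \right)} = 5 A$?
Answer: $-120$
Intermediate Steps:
$q{\left(-5 + 3 \right)} \left(23 - 11\right) = 5 \left(-5 + 3\right) \left(23 - 11\right) = 5 \left(-2\right) 12 = \left(-10\right) 12 = -120$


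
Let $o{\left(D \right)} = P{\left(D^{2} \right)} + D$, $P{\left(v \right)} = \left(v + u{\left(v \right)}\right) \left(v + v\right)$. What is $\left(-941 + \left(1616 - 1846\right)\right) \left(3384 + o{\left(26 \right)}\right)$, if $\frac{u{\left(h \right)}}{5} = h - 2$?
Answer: $-6409587942$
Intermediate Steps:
$u{\left(h \right)} = -10 + 5 h$ ($u{\left(h \right)} = 5 \left(h - 2\right) = 5 \left(-2 + h\right) = -10 + 5 h$)
$P{\left(v \right)} = 2 v \left(-10 + 6 v\right)$ ($P{\left(v \right)} = \left(v + \left(-10 + 5 v\right)\right) \left(v + v\right) = \left(-10 + 6 v\right) 2 v = 2 v \left(-10 + 6 v\right)$)
$o{\left(D \right)} = D + 4 D^{2} \left(-5 + 3 D^{2}\right)$ ($o{\left(D \right)} = 4 D^{2} \left(-5 + 3 D^{2}\right) + D = D + 4 D^{2} \left(-5 + 3 D^{2}\right)$)
$\left(-941 + \left(1616 - 1846\right)\right) \left(3384 + o{\left(26 \right)}\right) = \left(-941 + \left(1616 - 1846\right)\right) \left(3384 + 26 \left(1 - 520 + 12 \cdot 26^{3}\right)\right) = \left(-941 - 230\right) \left(3384 + 26 \left(1 - 520 + 12 \cdot 17576\right)\right) = - 1171 \left(3384 + 26 \left(1 - 520 + 210912\right)\right) = - 1171 \left(3384 + 26 \cdot 210393\right) = - 1171 \left(3384 + 5470218\right) = \left(-1171\right) 5473602 = -6409587942$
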